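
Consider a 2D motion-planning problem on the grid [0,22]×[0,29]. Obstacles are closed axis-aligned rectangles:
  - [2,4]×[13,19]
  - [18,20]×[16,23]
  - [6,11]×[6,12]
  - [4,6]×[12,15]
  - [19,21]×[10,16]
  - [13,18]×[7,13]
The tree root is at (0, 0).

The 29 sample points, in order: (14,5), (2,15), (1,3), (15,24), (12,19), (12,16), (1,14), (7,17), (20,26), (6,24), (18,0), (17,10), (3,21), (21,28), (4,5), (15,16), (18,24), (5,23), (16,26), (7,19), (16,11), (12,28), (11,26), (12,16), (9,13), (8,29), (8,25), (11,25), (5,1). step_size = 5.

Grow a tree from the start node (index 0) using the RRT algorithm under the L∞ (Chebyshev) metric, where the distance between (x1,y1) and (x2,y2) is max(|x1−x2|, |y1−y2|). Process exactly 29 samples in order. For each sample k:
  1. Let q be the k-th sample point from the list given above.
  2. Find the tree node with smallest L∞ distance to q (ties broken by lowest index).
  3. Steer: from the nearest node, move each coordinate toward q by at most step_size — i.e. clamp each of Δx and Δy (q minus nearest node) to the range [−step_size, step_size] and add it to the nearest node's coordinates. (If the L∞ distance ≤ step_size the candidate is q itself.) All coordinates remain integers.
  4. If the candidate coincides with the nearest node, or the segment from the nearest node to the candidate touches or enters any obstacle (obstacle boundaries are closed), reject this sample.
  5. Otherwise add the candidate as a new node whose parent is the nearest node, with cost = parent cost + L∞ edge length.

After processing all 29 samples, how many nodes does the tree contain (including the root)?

Node count: 9

1. q=(14,5) nearest=0 d=14 new=(5,5) → add node 1 parent=0 cost=5
2. q=(2,15) nearest=1 d=10 new=(2,10) → add node 2 parent=1 cost=10
3. q=(1,3) nearest=0 d=3 new=(1,3) → add node 3 parent=0 cost=3
4. q=(15,24) nearest=2 d=14 new=(7,15) → blocked by [4,6]×[12,15], reject
5. q=(12,19) nearest=2 d=10 new=(7,15) → blocked by [4,6]×[12,15], reject
6. q=(12,16) nearest=2 d=10 new=(7,15) → blocked by [4,6]×[12,15], reject
7. q=(1,14) nearest=2 d=4 new=(1,14) → add node 4 parent=2 cost=14
8. q=(7,17) nearest=4 d=6 new=(6,17) → blocked by [2,4]×[13,19], reject
9. q=(20,26) nearest=2 d=18 new=(7,15) → blocked by [4,6]×[12,15], reject
10. q=(6,24) nearest=4 d=10 new=(6,19) → blocked by [2,4]×[13,19], reject
11. q=(18,0) nearest=1 d=13 new=(10,0) → add node 5 parent=1 cost=10
12. q=(17,10) nearest=5 d=10 new=(15,5) → add node 6 parent=5 cost=15
13. q=(3,21) nearest=4 d=7 new=(3,19) → blocked by [2,4]×[13,19], reject
14. q=(21,28) nearest=2 d=19 new=(7,15) → blocked by [4,6]×[12,15], reject
15. q=(4,5) nearest=1 d=1 new=(4,5) → add node 7 parent=1 cost=6
16. q=(15,16) nearest=1 d=11 new=(10,10) → blocked by [6,11]×[6,12], reject
17. q=(18,24) nearest=2 d=16 new=(7,15) → blocked by [4,6]×[12,15], reject
18. q=(5,23) nearest=4 d=9 new=(5,19) → blocked by [2,4]×[13,19], reject
19. q=(16,26) nearest=4 d=15 new=(6,19) → blocked by [2,4]×[13,19], reject
20. q=(7,19) nearest=4 d=6 new=(6,19) → blocked by [2,4]×[13,19], reject
21. q=(16,11) nearest=6 d=6 new=(16,10) → blocked by [13,18]×[7,13], reject
22. q=(12,28) nearest=4 d=14 new=(6,19) → blocked by [2,4]×[13,19], reject
23. q=(11,26) nearest=4 d=12 new=(6,19) → blocked by [2,4]×[13,19], reject
24. q=(12,16) nearest=2 d=10 new=(7,15) → blocked by [4,6]×[12,15], reject
25. q=(9,13) nearest=2 d=7 new=(7,13) → blocked by [4,6]×[12,15], reject
26. q=(8,29) nearest=4 d=15 new=(6,19) → blocked by [2,4]×[13,19], reject
27. q=(8,25) nearest=4 d=11 new=(6,19) → blocked by [2,4]×[13,19], reject
28. q=(11,25) nearest=4 d=11 new=(6,19) → blocked by [2,4]×[13,19], reject
29. q=(5,1) nearest=1 d=4 new=(5,1) → add node 8 parent=1 cost=9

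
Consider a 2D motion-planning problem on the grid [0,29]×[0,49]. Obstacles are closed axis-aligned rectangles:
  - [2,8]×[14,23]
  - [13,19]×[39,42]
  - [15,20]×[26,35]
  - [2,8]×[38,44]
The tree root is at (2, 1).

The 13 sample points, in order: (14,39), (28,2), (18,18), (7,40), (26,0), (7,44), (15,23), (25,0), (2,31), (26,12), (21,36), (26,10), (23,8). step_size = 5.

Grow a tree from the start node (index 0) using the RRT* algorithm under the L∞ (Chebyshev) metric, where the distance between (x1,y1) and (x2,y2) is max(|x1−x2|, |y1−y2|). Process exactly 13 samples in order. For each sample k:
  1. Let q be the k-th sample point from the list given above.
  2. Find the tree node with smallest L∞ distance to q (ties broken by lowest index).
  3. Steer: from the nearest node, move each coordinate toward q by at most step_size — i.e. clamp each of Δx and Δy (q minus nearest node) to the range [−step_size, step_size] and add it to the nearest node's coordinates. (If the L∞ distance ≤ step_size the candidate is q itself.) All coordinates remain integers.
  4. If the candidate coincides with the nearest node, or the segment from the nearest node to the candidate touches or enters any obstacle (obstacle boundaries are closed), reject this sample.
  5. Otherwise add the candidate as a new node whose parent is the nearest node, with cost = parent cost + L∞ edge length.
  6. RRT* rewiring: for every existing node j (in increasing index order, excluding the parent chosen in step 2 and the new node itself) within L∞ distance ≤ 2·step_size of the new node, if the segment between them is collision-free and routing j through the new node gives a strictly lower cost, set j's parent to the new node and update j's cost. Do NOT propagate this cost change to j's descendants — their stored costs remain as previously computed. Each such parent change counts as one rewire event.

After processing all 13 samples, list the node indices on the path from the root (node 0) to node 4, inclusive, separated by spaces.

Path: 0 1 2 4

1. q=(14,39) nearest=0 d=38 new=(7,6) → add node 1 parent=0 cost=5
2. q=(28,2) nearest=1 d=21 new=(12,2) → add node 2 parent=1 cost=10
3. q=(18,18) nearest=1 d=12 new=(12,11) → add node 3 parent=1 cost=10
4. q=(7,40) nearest=3 d=29 new=(7,16) → blocked by [2,8]×[14,23], reject
5. q=(26,0) nearest=2 d=14 new=(17,0) → add node 4 parent=2 cost=15
6. q=(7,44) nearest=3 d=33 new=(7,16) → blocked by [2,8]×[14,23], reject
7. q=(15,23) nearest=3 d=12 new=(15,16) → add node 5 parent=3 cost=15
8. q=(25,0) nearest=4 d=8 new=(22,0) → add node 6 parent=4 cost=20
9. q=(2,31) nearest=5 d=15 new=(10,21) → add node 7 parent=5 cost=20
10. q=(26,12) nearest=5 d=11 new=(20,12) → add node 8 parent=5 cost=20
11. q=(21,36) nearest=7 d=15 new=(15,26) → blocked by [15,20]×[26,35], reject
12. q=(26,10) nearest=8 d=6 new=(25,10) → add node 9 parent=8 cost=25
13. q=(23,8) nearest=9 d=2 new=(23,8) → add node 10 parent=9 cost=27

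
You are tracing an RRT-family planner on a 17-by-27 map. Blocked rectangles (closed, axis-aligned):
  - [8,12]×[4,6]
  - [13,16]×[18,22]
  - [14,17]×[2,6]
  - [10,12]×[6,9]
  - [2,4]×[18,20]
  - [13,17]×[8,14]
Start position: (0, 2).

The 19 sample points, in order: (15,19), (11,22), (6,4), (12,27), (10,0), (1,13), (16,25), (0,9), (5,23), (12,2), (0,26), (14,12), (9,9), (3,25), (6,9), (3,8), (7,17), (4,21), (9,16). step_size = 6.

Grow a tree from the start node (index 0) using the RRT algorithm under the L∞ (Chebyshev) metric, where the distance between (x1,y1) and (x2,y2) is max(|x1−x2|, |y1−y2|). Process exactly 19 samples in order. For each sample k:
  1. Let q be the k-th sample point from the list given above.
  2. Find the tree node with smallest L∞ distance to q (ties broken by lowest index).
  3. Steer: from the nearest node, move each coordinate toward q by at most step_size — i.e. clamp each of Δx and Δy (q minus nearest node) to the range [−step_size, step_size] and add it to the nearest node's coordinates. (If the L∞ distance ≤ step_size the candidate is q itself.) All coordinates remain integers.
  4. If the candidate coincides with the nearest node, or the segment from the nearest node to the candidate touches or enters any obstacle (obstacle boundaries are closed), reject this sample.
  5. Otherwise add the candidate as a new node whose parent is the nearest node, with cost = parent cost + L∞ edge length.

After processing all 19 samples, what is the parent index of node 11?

Parent of node 11: 1

1. q=(15,19) nearest=0 d=17 new=(6,8) → add node 1 parent=0 cost=6
2. q=(11,22) nearest=1 d=14 new=(11,14) → add node 2 parent=1 cost=12
3. q=(6,4) nearest=1 d=4 new=(6,4) → add node 3 parent=1 cost=10
4. q=(12,27) nearest=2 d=13 new=(12,20) → add node 4 parent=2 cost=18
5. q=(10,0) nearest=3 d=4 new=(10,0) → add node 5 parent=3 cost=14
6. q=(1,13) nearest=1 d=5 new=(1,13) → add node 6 parent=1 cost=11
7. q=(16,25) nearest=4 d=5 new=(16,25) → blocked by [13,16]×[18,22], reject
8. q=(0,9) nearest=6 d=4 new=(0,9) → add node 7 parent=6 cost=15
9. q=(5,23) nearest=4 d=7 new=(6,23) → add node 8 parent=4 cost=24
10. q=(12,2) nearest=5 d=2 new=(12,2) → add node 9 parent=5 cost=16
11. q=(0,26) nearest=8 d=6 new=(0,26) → add node 10 parent=8 cost=30
12. q=(14,12) nearest=2 d=3 new=(14,12) → blocked by [13,17]×[8,14], reject
13. q=(9,9) nearest=1 d=3 new=(9,9) → add node 11 parent=1 cost=9
14. q=(3,25) nearest=8 d=3 new=(3,25) → add node 12 parent=8 cost=27
15. q=(6,9) nearest=1 d=1 new=(6,9) → add node 13 parent=1 cost=7
16. q=(3,8) nearest=1 d=3 new=(3,8) → add node 14 parent=1 cost=9
17. q=(7,17) nearest=2 d=4 new=(7,17) → add node 15 parent=2 cost=16
18. q=(4,21) nearest=8 d=2 new=(4,21) → add node 16 parent=8 cost=26
19. q=(9,16) nearest=2 d=2 new=(9,16) → add node 17 parent=2 cost=14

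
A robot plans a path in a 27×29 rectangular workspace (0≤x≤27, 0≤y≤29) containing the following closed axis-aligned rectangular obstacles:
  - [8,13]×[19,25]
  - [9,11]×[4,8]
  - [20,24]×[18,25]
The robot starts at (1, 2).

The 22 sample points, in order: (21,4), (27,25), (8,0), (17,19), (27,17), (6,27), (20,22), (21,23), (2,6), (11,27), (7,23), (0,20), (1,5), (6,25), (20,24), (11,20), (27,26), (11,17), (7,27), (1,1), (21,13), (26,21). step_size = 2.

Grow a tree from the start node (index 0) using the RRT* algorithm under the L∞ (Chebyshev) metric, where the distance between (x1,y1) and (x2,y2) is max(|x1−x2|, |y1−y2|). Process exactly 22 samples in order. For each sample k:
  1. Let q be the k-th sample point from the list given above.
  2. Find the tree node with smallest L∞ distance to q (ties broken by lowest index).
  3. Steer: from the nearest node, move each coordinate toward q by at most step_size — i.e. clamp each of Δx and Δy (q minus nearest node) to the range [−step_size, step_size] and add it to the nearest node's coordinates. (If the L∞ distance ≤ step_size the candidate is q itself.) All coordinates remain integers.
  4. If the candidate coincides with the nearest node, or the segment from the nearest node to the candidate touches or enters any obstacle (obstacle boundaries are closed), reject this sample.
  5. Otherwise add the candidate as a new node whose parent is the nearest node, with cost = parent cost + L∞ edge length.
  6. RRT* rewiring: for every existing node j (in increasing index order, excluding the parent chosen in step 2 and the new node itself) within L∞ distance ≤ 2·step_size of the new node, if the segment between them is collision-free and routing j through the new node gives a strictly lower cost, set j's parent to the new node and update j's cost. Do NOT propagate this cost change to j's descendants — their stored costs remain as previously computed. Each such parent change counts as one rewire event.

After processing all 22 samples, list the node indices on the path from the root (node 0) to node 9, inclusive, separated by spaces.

Path: 0 1 9

1. q=(21,4) nearest=0 d=20 new=(3,4) → add node 1 parent=0 cost=2
2. q=(27,25) nearest=1 d=24 new=(5,6) → add node 2 parent=1 cost=4
3. q=(8,0) nearest=1 d=5 new=(5,2) → add node 3 parent=1 cost=4
4. q=(17,19) nearest=2 d=13 new=(7,8) → add node 4 parent=2 cost=6
5. q=(27,17) nearest=4 d=20 new=(9,10) → add node 5 parent=4 cost=8
6. q=(6,27) nearest=5 d=17 new=(7,12) → add node 6 parent=5 cost=10
7. q=(20,22) nearest=5 d=12 new=(11,12) → add node 7 parent=5 cost=10
8. q=(21,23) nearest=7 d=11 new=(13,14) → add node 8 parent=7 cost=12
9. q=(2,6) nearest=1 d=2 new=(2,6) → add node 9 parent=1 cost=4
10. q=(11,27) nearest=8 d=13 new=(11,16) → add node 10 parent=8 cost=14
11. q=(7,23) nearest=10 d=7 new=(9,18) → add node 11 parent=10 cost=16
12. q=(0,20) nearest=6 d=8 new=(5,14) → add node 12 parent=6 cost=12
13. q=(1,5) nearest=9 d=1 new=(1,5) → add node 13 parent=9 cost=5
14. q=(6,25) nearest=11 d=7 new=(7,20) → blocked by [8,13]×[19,25], reject
15. q=(20,24) nearest=10 d=9 new=(13,18) → add node 14 parent=10 cost=16
16. q=(11,20) nearest=11 d=2 new=(11,20) → blocked by [8,13]×[19,25], reject
17. q=(27,26) nearest=8 d=14 new=(15,16) → add node 15 parent=8 cost=14
18. q=(11,17) nearest=10 d=1 new=(11,17) → add node 16 parent=10 cost=15
19. q=(7,27) nearest=11 d=9 new=(7,20) → blocked by [8,13]×[19,25], reject
20. q=(1,1) nearest=0 d=1 new=(1,1) → add node 17 parent=0 cost=1
21. q=(21,13) nearest=15 d=6 new=(17,14) → add node 18 parent=15 cost=16
22. q=(26,21) nearest=18 d=9 new=(19,16) → add node 19 parent=18 cost=18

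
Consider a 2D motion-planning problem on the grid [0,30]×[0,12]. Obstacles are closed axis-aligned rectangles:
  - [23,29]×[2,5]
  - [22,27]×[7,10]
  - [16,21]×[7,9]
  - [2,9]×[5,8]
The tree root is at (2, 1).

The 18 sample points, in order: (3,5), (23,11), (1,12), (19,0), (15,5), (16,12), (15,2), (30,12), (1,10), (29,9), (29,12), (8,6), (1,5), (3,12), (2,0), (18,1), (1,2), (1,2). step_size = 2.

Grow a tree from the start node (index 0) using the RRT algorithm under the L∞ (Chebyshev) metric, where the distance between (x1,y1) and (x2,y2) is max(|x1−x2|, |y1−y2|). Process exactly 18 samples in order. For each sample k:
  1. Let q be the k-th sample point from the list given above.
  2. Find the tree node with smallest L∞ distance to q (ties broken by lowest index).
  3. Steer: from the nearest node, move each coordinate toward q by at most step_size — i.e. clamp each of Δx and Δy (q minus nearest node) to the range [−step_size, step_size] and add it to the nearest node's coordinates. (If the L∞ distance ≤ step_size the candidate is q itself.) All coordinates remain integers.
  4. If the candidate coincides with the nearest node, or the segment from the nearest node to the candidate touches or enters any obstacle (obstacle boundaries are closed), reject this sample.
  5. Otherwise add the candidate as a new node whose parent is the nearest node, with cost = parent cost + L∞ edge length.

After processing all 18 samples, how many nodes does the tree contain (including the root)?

1. q=(3,5) nearest=0 d=4 new=(3,3) → add node 1 parent=0 cost=2
2. q=(23,11) nearest=1 d=20 new=(5,5) → blocked by [2,9]×[5,8], reject
3. q=(1,12) nearest=1 d=9 new=(1,5) → add node 2 parent=1 cost=4
4. q=(19,0) nearest=1 d=16 new=(5,1) → add node 3 parent=1 cost=4
5. q=(15,5) nearest=3 d=10 new=(7,3) → add node 4 parent=3 cost=6
6. q=(16,12) nearest=4 d=9 new=(9,5) → blocked by [2,9]×[5,8], reject
7. q=(15,2) nearest=4 d=8 new=(9,2) → add node 5 parent=4 cost=8
8. q=(30,12) nearest=5 d=21 new=(11,4) → add node 6 parent=5 cost=10
9. q=(1,10) nearest=2 d=5 new=(1,7) → add node 7 parent=2 cost=6
10. q=(29,9) nearest=6 d=18 new=(13,6) → add node 8 parent=6 cost=12
11. q=(29,12) nearest=8 d=16 new=(15,8) → add node 9 parent=8 cost=14
12. q=(8,6) nearest=4 d=3 new=(8,5) → blocked by [2,9]×[5,8], reject
13. q=(1,5) nearest=2 d=0 → coincident, reject
14. q=(3,12) nearest=7 d=5 new=(3,9) → blocked by [2,9]×[5,8], reject
15. q=(2,0) nearest=0 d=1 new=(2,0) → add node 10 parent=0 cost=1
16. q=(18,1) nearest=8 d=5 new=(15,4) → add node 11 parent=8 cost=14
17. q=(1,2) nearest=0 d=1 new=(1,2) → add node 12 parent=0 cost=1
18. q=(1,2) nearest=12 d=0 → coincident, reject

Node count: 13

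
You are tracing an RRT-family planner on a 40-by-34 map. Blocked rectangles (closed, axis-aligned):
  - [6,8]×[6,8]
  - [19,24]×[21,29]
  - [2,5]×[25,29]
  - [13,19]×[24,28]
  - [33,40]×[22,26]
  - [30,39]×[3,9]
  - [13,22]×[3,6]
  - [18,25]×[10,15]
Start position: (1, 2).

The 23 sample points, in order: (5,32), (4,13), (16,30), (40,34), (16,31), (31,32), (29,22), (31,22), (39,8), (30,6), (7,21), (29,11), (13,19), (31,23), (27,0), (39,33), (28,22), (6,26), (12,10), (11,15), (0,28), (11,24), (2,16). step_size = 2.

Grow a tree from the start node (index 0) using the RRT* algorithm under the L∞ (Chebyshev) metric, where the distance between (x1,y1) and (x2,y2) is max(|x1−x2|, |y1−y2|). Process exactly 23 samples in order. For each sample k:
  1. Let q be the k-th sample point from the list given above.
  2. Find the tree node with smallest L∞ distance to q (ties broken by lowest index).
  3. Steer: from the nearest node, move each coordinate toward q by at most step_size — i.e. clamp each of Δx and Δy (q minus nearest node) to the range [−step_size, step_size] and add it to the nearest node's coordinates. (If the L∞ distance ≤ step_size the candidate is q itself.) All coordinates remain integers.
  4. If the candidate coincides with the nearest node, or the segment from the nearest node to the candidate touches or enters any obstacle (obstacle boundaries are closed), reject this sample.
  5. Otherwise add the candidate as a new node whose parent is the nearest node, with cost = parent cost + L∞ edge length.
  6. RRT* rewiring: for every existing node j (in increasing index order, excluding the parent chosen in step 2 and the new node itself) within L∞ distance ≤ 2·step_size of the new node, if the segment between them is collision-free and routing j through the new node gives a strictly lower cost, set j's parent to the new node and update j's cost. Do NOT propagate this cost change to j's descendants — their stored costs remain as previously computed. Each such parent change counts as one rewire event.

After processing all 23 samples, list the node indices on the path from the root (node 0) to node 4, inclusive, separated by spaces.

Path: 0 1 2 4

1. q=(5,32) nearest=0 d=30 new=(3,4) → add node 1 parent=0 cost=2
2. q=(4,13) nearest=1 d=9 new=(4,6) → add node 2 parent=1 cost=4
3. q=(16,30) nearest=2 d=24 new=(6,8) → blocked by [6,8]×[6,8], reject
4. q=(40,34) nearest=2 d=36 new=(6,8) → blocked by [6,8]×[6,8], reject
5. q=(16,31) nearest=2 d=25 new=(6,8) → blocked by [6,8]×[6,8], reject
6. q=(31,32) nearest=2 d=27 new=(6,8) → blocked by [6,8]×[6,8], reject
7. q=(29,22) nearest=2 d=25 new=(6,8) → blocked by [6,8]×[6,8], reject
8. q=(31,22) nearest=2 d=27 new=(6,8) → blocked by [6,8]×[6,8], reject
9. q=(39,8) nearest=2 d=35 new=(6,8) → blocked by [6,8]×[6,8], reject
10. q=(30,6) nearest=2 d=26 new=(6,6) → blocked by [6,8]×[6,8], reject
11. q=(7,21) nearest=2 d=15 new=(6,8) → blocked by [6,8]×[6,8], reject
12. q=(29,11) nearest=2 d=25 new=(6,8) → blocked by [6,8]×[6,8], reject
13. q=(13,19) nearest=2 d=13 new=(6,8) → blocked by [6,8]×[6,8], reject
14. q=(31,23) nearest=2 d=27 new=(6,8) → blocked by [6,8]×[6,8], reject
15. q=(27,0) nearest=2 d=23 new=(6,4) → add node 3 parent=2 cost=6
16. q=(39,33) nearest=3 d=33 new=(8,6) → blocked by [6,8]×[6,8], reject
17. q=(28,22) nearest=3 d=22 new=(8,6) → blocked by [6,8]×[6,8], reject
18. q=(6,26) nearest=2 d=20 new=(6,8) → blocked by [6,8]×[6,8], reject
19. q=(12,10) nearest=3 d=6 new=(8,6) → blocked by [6,8]×[6,8], reject
20. q=(11,15) nearest=2 d=9 new=(6,8) → blocked by [6,8]×[6,8], reject
21. q=(0,28) nearest=2 d=22 new=(2,8) → add node 4 parent=2 cost=6
22. q=(11,24) nearest=4 d=16 new=(4,10) → add node 5 parent=4 cost=8
23. q=(2,16) nearest=5 d=6 new=(2,12) → add node 6 parent=5 cost=10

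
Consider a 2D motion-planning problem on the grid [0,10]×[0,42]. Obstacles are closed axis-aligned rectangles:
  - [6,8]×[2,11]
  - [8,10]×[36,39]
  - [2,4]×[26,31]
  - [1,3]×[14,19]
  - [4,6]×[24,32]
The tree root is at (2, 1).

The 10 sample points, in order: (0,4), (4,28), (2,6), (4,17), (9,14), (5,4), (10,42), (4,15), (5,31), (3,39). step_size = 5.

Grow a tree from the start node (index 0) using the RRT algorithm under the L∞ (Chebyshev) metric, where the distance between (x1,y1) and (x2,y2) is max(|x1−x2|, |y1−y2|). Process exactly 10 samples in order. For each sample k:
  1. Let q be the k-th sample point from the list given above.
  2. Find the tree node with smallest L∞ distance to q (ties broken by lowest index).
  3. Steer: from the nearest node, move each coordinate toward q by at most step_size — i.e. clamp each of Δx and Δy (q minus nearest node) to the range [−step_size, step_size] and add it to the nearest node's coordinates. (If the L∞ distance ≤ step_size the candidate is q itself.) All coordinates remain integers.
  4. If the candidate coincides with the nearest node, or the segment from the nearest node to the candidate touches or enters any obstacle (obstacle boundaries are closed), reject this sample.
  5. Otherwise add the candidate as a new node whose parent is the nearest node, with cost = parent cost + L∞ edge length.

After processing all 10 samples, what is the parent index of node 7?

Parent of node 7: 4

1. q=(0,4) nearest=0 d=3 new=(0,4) → add node 1 parent=0 cost=3
2. q=(4,28) nearest=1 d=24 new=(4,9) → add node 2 parent=1 cost=8
3. q=(2,6) nearest=1 d=2 new=(2,6) → add node 3 parent=1 cost=5
4. q=(4,17) nearest=2 d=8 new=(4,14) → add node 4 parent=2 cost=13
5. q=(9,14) nearest=2 d=5 new=(9,14) → blocked by [6,8]×[2,11], reject
6. q=(5,4) nearest=0 d=3 new=(5,4) → add node 5 parent=0 cost=3
7. q=(10,42) nearest=4 d=28 new=(9,19) → add node 6 parent=4 cost=18
8. q=(4,15) nearest=4 d=1 new=(4,15) → add node 7 parent=4 cost=14
9. q=(5,31) nearest=6 d=12 new=(5,24) → blocked by [4,6]×[24,32], reject
10. q=(3,39) nearest=6 d=20 new=(4,24) → blocked by [4,6]×[24,32], reject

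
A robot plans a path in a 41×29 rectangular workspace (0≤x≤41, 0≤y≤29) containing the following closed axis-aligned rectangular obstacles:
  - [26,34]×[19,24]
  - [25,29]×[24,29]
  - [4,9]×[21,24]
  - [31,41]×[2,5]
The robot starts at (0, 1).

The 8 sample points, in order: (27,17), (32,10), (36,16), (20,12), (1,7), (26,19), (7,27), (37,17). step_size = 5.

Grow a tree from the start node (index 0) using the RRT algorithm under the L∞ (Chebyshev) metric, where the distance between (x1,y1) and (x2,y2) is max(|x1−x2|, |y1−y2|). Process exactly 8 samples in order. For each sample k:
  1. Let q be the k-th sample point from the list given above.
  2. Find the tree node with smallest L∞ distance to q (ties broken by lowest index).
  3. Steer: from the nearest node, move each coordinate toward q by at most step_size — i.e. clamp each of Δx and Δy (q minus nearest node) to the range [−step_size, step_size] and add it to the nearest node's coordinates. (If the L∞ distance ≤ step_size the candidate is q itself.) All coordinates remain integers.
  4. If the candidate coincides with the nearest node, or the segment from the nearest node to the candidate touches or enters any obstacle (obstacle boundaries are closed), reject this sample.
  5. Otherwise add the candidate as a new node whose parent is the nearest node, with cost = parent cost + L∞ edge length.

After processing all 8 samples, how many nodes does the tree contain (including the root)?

1. q=(27,17) nearest=0 d=27 new=(5,6) → add node 1 parent=0 cost=5
2. q=(32,10) nearest=1 d=27 new=(10,10) → add node 2 parent=1 cost=10
3. q=(36,16) nearest=2 d=26 new=(15,15) → add node 3 parent=2 cost=15
4. q=(20,12) nearest=3 d=5 new=(20,12) → add node 4 parent=3 cost=20
5. q=(1,7) nearest=1 d=4 new=(1,7) → add node 5 parent=1 cost=9
6. q=(26,19) nearest=4 d=7 new=(25,17) → add node 6 parent=4 cost=25
7. q=(7,27) nearest=3 d=12 new=(10,20) → add node 7 parent=3 cost=20
8. q=(37,17) nearest=6 d=12 new=(30,17) → add node 8 parent=6 cost=30

Node count: 9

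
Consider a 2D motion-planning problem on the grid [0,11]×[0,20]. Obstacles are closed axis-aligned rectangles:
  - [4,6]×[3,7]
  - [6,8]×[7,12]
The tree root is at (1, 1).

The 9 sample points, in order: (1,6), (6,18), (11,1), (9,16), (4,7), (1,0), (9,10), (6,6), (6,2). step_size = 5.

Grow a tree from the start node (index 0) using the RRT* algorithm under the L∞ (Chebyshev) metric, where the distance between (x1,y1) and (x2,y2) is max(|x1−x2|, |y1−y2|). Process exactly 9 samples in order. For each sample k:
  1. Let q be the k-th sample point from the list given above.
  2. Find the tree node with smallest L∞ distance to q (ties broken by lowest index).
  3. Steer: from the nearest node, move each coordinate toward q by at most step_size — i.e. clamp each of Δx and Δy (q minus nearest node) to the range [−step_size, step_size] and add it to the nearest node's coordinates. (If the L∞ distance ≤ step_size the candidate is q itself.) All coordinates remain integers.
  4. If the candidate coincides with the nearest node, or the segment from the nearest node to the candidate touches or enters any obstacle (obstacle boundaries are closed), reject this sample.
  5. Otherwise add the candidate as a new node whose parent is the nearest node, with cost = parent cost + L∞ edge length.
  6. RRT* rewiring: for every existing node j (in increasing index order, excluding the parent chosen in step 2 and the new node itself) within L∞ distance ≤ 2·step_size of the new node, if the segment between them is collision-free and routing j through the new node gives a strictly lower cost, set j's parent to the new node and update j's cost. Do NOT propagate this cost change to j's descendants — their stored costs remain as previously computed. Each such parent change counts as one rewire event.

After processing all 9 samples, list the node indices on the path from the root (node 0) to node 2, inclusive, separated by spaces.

1. q=(1,6) nearest=0 d=5 new=(1,6) → add node 1 parent=0 cost=5
2. q=(6,18) nearest=1 d=12 new=(6,11) → blocked by [6,8]×[7,12], reject
3. q=(11,1) nearest=0 d=10 new=(6,1) → add node 2 parent=0 cost=5
4. q=(9,16) nearest=1 d=10 new=(6,11) → blocked by [6,8]×[7,12], reject
5. q=(4,7) nearest=1 d=3 new=(4,7) → blocked by [4,6]×[3,7], reject
6. q=(1,0) nearest=0 d=1 new=(1,0) → add node 3 parent=0 cost=1
7. q=(9,10) nearest=1 d=8 new=(6,10) → blocked by [6,8]×[7,12], reject
8. q=(6,6) nearest=0 d=5 new=(6,6) → blocked by [4,6]×[3,7], reject
9. q=(6,2) nearest=2 d=1 new=(6,2) → add node 4 parent=2 cost=6

Path: 0 2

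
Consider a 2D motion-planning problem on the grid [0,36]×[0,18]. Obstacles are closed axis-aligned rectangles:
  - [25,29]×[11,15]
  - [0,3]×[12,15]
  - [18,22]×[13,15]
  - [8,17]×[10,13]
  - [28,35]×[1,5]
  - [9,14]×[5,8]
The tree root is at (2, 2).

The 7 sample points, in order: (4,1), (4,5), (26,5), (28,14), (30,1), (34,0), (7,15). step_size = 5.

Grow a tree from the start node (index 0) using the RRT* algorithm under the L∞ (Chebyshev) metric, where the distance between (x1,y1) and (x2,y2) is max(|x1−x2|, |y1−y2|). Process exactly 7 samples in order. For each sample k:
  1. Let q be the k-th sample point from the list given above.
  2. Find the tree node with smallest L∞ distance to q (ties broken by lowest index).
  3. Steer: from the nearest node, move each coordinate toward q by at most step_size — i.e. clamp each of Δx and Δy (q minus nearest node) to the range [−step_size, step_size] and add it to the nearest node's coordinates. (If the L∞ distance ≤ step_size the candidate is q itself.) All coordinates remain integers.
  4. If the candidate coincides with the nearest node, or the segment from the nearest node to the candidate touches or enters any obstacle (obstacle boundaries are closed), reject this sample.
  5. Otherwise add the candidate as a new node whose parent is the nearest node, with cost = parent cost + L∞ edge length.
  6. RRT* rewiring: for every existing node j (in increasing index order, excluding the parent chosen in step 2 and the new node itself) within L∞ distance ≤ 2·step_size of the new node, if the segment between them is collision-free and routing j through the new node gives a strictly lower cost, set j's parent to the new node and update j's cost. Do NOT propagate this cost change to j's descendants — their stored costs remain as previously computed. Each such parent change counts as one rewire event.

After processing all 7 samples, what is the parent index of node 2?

1. q=(4,1) nearest=0 d=2 new=(4,1) → add node 1 parent=0 cost=2
2. q=(4,5) nearest=0 d=3 new=(4,5) → add node 2 parent=0 cost=3
3. q=(26,5) nearest=1 d=22 new=(9,5) → blocked by [9,14]×[5,8], reject
4. q=(28,14) nearest=1 d=24 new=(9,6) → blocked by [9,14]×[5,8], reject
5. q=(30,1) nearest=1 d=26 new=(9,1) → add node 3 parent=1 cost=7
6. q=(34,0) nearest=3 d=25 new=(14,0) → add node 4 parent=3 cost=12
7. q=(7,15) nearest=2 d=10 new=(7,10) → add node 5 parent=2 cost=8

Parent of node 2: 0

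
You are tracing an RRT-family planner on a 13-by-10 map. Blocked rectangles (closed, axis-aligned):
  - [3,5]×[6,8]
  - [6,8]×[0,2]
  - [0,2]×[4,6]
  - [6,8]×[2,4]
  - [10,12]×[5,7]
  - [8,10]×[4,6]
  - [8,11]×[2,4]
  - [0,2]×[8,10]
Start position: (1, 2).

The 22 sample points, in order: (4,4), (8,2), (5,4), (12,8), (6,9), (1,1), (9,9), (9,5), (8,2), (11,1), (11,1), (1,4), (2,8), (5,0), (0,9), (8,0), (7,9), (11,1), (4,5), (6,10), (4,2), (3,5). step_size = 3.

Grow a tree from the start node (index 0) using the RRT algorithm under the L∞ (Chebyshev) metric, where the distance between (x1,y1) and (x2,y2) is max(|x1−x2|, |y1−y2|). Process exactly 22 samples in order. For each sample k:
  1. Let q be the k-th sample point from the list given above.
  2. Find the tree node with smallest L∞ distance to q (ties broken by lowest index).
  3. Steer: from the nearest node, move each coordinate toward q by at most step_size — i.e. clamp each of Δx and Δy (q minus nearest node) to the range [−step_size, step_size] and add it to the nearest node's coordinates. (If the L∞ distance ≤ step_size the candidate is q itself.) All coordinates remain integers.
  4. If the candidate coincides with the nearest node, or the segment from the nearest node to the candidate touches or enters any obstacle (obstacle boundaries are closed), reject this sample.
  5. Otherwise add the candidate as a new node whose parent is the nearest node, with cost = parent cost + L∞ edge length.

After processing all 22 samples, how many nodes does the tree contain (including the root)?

1. q=(4,4) nearest=0 d=3 new=(4,4) → add node 1 parent=0 cost=3
2. q=(8,2) nearest=1 d=4 new=(7,2) → blocked by [6,8]×[0,2], reject
3. q=(5,4) nearest=1 d=1 new=(5,4) → add node 2 parent=1 cost=4
4. q=(12,8) nearest=2 d=7 new=(8,7) → add node 3 parent=2 cost=7
5. q=(6,9) nearest=3 d=2 new=(6,9) → add node 4 parent=3 cost=9
6. q=(1,1) nearest=0 d=1 new=(1,1) → add node 5 parent=0 cost=1
7. q=(9,9) nearest=3 d=2 new=(9,9) → add node 6 parent=3 cost=9
8. q=(9,5) nearest=3 d=2 new=(9,5) → blocked by [8,10]×[4,6], reject
9. q=(8,2) nearest=2 d=3 new=(8,2) → blocked by [6,8]×[0,2], reject
10. q=(11,1) nearest=2 d=6 new=(8,1) → blocked by [6,8]×[0,2], reject
11. q=(11,1) nearest=2 d=6 new=(8,1) → blocked by [6,8]×[0,2], reject
12. q=(1,4) nearest=0 d=2 new=(1,4) → blocked by [0,2]×[4,6], reject
13. q=(2,8) nearest=1 d=4 new=(2,7) → add node 7 parent=1 cost=6
14. q=(5,0) nearest=0 d=4 new=(4,0) → add node 8 parent=0 cost=3
15. q=(0,9) nearest=7 d=2 new=(0,9) → blocked by [0,2]×[8,10], reject
16. q=(8,0) nearest=1 d=4 new=(7,1) → blocked by [6,8]×[0,2], reject
17. q=(7,9) nearest=4 d=1 new=(7,9) → add node 9 parent=4 cost=10
18. q=(11,1) nearest=2 d=6 new=(8,1) → blocked by [6,8]×[0,2], reject
19. q=(4,5) nearest=1 d=1 new=(4,5) → add node 10 parent=1 cost=4
20. q=(6,10) nearest=4 d=1 new=(6,10) → add node 11 parent=4 cost=10
21. q=(4,2) nearest=1 d=2 new=(4,2) → add node 12 parent=1 cost=5
22. q=(3,5) nearest=1 d=1 new=(3,5) → add node 13 parent=1 cost=4

Node count: 14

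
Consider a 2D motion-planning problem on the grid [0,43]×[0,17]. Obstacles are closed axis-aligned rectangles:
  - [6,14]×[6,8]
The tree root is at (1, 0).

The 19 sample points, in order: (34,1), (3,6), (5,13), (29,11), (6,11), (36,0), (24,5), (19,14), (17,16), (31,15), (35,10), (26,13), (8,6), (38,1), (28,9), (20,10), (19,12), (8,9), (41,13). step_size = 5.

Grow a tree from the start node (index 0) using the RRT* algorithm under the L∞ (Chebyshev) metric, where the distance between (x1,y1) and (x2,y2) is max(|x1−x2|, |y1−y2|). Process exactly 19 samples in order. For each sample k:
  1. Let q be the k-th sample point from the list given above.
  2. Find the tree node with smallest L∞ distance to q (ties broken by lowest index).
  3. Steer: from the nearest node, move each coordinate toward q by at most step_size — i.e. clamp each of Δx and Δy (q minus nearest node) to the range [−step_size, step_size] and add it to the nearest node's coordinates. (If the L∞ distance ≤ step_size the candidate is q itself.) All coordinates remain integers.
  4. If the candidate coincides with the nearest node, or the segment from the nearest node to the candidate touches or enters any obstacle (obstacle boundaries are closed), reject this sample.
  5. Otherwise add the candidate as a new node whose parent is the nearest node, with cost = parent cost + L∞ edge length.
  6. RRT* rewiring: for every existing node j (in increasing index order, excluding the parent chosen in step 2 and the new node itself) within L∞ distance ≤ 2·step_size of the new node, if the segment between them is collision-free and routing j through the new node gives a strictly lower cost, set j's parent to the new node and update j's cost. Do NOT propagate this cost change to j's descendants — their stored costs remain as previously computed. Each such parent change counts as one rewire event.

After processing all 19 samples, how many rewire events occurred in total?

Rewire events: 1

1. q=(34,1) nearest=0 d=33 new=(6,1) → add node 1 parent=0 cost=5
2. q=(3,6) nearest=1 d=5 new=(3,6) → add node 2 parent=1 cost=10
3. q=(5,13) nearest=2 d=7 new=(5,11) → add node 3 parent=2 cost=15
4. q=(29,11) nearest=1 d=23 new=(11,6) → blocked by [6,14]×[6,8], reject
5. q=(6,11) nearest=3 d=1 new=(6,11) → add node 4 parent=3 cost=16
6. q=(36,0) nearest=1 d=30 new=(11,0) → add node 5 parent=1 cost=10
7. q=(24,5) nearest=5 d=13 new=(16,5) → add node 6 parent=5 cost=15
8. q=(19,14) nearest=6 d=9 new=(19,10) → add node 7 parent=6 cost=20
9. q=(17,16) nearest=7 d=6 new=(17,15) → add node 8 parent=7 cost=25
10. q=(31,15) nearest=7 d=12 new=(24,15) → add node 9 parent=7 cost=25
11. q=(35,10) nearest=9 d=11 new=(29,10) → add node 10 parent=9 cost=30
12. q=(26,13) nearest=9 d=2 new=(26,13) → add node 11 parent=9 cost=27
13. q=(8,6) nearest=1 d=5 new=(8,6) → blocked by [6,14]×[6,8], reject
14. q=(38,1) nearest=10 d=9 new=(34,5) → add node 12 parent=10 cost=35
15. q=(28,9) nearest=10 d=1 new=(28,9) → add node 13 parent=10 cost=31
16. q=(20,10) nearest=7 d=1 new=(20,10) → add node 14 parent=7 cost=21; rewire 13→14 (29<31)
17. q=(19,12) nearest=7 d=2 new=(19,12) → add node 15 parent=7 cost=22
18. q=(8,9) nearest=4 d=2 new=(8,9) → add node 16 parent=4 cost=18
19. q=(41,13) nearest=12 d=8 new=(39,10) → add node 17 parent=12 cost=40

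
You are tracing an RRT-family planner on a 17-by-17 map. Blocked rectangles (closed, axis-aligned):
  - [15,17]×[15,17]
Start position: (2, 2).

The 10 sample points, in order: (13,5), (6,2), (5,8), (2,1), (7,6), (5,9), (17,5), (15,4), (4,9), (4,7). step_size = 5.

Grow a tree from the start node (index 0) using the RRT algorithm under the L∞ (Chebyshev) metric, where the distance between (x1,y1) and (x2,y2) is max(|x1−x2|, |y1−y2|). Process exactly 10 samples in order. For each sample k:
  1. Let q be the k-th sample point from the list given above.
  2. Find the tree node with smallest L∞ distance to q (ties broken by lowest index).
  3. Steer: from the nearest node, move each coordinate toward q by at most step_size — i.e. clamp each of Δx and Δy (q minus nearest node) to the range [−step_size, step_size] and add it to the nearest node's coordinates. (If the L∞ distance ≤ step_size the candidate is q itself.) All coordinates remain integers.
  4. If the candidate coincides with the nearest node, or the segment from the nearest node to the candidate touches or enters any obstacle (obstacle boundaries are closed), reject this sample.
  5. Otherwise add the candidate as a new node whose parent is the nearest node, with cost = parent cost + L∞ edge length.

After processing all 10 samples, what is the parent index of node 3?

1. q=(13,5) nearest=0 d=11 new=(7,5) → add node 1 parent=0 cost=5
2. q=(6,2) nearest=1 d=3 new=(6,2) → add node 2 parent=1 cost=8
3. q=(5,8) nearest=1 d=3 new=(5,8) → add node 3 parent=1 cost=8
4. q=(2,1) nearest=0 d=1 new=(2,1) → add node 4 parent=0 cost=1
5. q=(7,6) nearest=1 d=1 new=(7,6) → add node 5 parent=1 cost=6
6. q=(5,9) nearest=3 d=1 new=(5,9) → add node 6 parent=3 cost=9
7. q=(17,5) nearest=1 d=10 new=(12,5) → add node 7 parent=1 cost=10
8. q=(15,4) nearest=7 d=3 new=(15,4) → add node 8 parent=7 cost=13
9. q=(4,9) nearest=3 d=1 new=(4,9) → add node 9 parent=3 cost=9
10. q=(4,7) nearest=3 d=1 new=(4,7) → add node 10 parent=3 cost=9

Parent of node 3: 1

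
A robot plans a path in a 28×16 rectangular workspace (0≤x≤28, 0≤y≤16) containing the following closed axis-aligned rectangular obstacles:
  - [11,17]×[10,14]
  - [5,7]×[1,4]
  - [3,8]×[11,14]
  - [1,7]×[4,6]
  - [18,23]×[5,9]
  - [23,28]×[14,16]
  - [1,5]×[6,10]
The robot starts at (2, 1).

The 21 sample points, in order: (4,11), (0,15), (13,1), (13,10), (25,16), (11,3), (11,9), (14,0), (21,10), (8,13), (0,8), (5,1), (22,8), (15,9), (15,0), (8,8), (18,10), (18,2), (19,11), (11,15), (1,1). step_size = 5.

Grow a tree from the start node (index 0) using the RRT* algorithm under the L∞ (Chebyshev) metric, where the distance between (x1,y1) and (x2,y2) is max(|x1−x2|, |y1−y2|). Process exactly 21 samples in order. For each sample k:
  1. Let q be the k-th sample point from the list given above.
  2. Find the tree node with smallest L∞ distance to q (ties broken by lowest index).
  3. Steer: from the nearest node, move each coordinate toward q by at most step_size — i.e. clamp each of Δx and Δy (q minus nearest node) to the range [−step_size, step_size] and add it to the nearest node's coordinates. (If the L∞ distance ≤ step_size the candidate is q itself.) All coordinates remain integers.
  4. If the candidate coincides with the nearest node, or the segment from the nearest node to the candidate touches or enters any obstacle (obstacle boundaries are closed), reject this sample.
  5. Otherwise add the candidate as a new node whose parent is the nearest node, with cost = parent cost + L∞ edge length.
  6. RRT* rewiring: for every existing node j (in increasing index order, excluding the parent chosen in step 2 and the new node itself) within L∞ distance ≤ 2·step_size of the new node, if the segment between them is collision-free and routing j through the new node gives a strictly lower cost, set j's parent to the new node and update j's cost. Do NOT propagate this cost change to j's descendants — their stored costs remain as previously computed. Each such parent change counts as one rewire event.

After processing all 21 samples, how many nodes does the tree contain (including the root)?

Node count: 13

1. q=(4,11) nearest=0 d=10 new=(4,6) → blocked by [1,7]×[4,6], reject
2. q=(0,15) nearest=0 d=14 new=(0,6) → add node 1 parent=0 cost=5
3. q=(13,1) nearest=0 d=11 new=(7,1) → blocked by [5,7]×[1,4], reject
4. q=(13,10) nearest=0 d=11 new=(7,6) → blocked by [5,7]×[1,4], reject
5. q=(25,16) nearest=0 d=23 new=(7,6) → blocked by [5,7]×[1,4], reject
6. q=(11,3) nearest=0 d=9 new=(7,3) → blocked by [5,7]×[1,4], reject
7. q=(11,9) nearest=0 d=9 new=(7,6) → blocked by [5,7]×[1,4], reject
8. q=(14,0) nearest=0 d=12 new=(7,0) → add node 2 parent=0 cost=5
9. q=(21,10) nearest=2 d=14 new=(12,5) → add node 3 parent=2 cost=10
10. q=(8,13) nearest=1 d=8 new=(5,11) → blocked by [3,8]×[11,14], reject
11. q=(0,8) nearest=1 d=2 new=(0,8) → add node 4 parent=1 cost=7
12. q=(5,1) nearest=2 d=2 new=(5,1) → blocked by [5,7]×[1,4], reject
13. q=(22,8) nearest=3 d=10 new=(17,8) → add node 5 parent=3 cost=15
14. q=(15,9) nearest=5 d=2 new=(15,9) → add node 6 parent=5 cost=17
15. q=(15,0) nearest=3 d=5 new=(15,0) → add node 7 parent=3 cost=15
16. q=(8,8) nearest=3 d=4 new=(8,8) → add node 8 parent=3 cost=14
17. q=(18,10) nearest=5 d=2 new=(18,10) → add node 9 parent=5 cost=17
18. q=(18,2) nearest=7 d=3 new=(18,2) → add node 10 parent=7 cost=18
19. q=(19,11) nearest=9 d=1 new=(19,11) → add node 11 parent=9 cost=18
20. q=(11,15) nearest=6 d=6 new=(11,14) → blocked by [11,17]×[10,14], reject
21. q=(1,1) nearest=0 d=1 new=(1,1) → add node 12 parent=0 cost=1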